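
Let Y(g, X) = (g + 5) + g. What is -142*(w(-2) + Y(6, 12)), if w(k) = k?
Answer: -2130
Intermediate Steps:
Y(g, X) = 5 + 2*g (Y(g, X) = (5 + g) + g = 5 + 2*g)
-142*(w(-2) + Y(6, 12)) = -142*(-2 + (5 + 2*6)) = -142*(-2 + (5 + 12)) = -142*(-2 + 17) = -142*15 = -2130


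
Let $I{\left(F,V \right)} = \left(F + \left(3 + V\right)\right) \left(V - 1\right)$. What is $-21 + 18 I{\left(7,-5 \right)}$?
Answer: $-561$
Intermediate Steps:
$I{\left(F,V \right)} = \left(-1 + V\right) \left(3 + F + V\right)$ ($I{\left(F,V \right)} = \left(3 + F + V\right) \left(-1 + V\right) = \left(-1 + V\right) \left(3 + F + V\right)$)
$-21 + 18 I{\left(7,-5 \right)} = -21 + 18 \left(-3 + \left(-5\right)^{2} - 7 + 2 \left(-5\right) + 7 \left(-5\right)\right) = -21 + 18 \left(-3 + 25 - 7 - 10 - 35\right) = -21 + 18 \left(-30\right) = -21 - 540 = -561$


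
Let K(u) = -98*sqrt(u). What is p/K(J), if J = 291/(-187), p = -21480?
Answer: -3580*I*sqrt(54417)/4753 ≈ -175.7*I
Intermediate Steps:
J = -291/187 (J = 291*(-1/187) = -291/187 ≈ -1.5562)
p/K(J) = -21480*I*sqrt(54417)/28518 = -3580*I*sqrt(54417)/4753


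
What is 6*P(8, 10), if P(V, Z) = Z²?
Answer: 600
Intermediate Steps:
6*P(8, 10) = 6*10² = 6*100 = 600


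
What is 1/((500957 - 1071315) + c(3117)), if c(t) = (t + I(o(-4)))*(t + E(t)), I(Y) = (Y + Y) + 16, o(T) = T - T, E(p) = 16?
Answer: 1/9245331 ≈ 1.0816e-7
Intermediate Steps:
o(T) = 0
I(Y) = 16 + 2*Y (I(Y) = 2*Y + 16 = 16 + 2*Y)
c(t) = (16 + t)² (c(t) = (t + (16 + 2*0))*(t + 16) = (t + (16 + 0))*(16 + t) = (t + 16)*(16 + t) = (16 + t)*(16 + t) = (16 + t)²)
1/((500957 - 1071315) + c(3117)) = 1/((500957 - 1071315) + (256 + 3117² + 32*3117)) = 1/(-570358 + (256 + 9715689 + 99744)) = 1/(-570358 + 9815689) = 1/9245331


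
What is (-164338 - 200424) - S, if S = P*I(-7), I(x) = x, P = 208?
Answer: -363306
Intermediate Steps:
S = -1456 (S = 208*(-7) = -1456)
(-164338 - 200424) - S = (-164338 - 200424) - 1*(-1456) = -364762 + 1456 = -363306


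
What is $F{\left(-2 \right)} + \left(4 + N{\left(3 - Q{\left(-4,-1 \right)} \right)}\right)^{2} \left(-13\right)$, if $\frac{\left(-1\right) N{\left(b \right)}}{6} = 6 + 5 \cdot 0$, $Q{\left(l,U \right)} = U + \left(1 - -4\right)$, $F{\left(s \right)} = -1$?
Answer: $-13313$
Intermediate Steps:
$Q{\left(l,U \right)} = 5 + U$ ($Q{\left(l,U \right)} = U + \left(1 + 4\right) = U + 5 = 5 + U$)
$N{\left(b \right)} = -36$ ($N{\left(b \right)} = - 6 \left(6 + 5 \cdot 0\right) = - 6 \left(6 + 0\right) = \left(-6\right) 6 = -36$)
$F{\left(-2 \right)} + \left(4 + N{\left(3 - Q{\left(-4,-1 \right)} \right)}\right)^{2} \left(-13\right) = -1 + \left(4 - 36\right)^{2} \left(-13\right) = -1 + \left(-32\right)^{2} \left(-13\right) = -1 + 1024 \left(-13\right) = -1 - 13312 = -13313$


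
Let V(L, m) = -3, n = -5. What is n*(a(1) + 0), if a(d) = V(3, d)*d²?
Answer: 15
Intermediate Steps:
a(d) = -3*d²
n*(a(1) + 0) = -5*(-3*1² + 0) = -5*(-3*1 + 0) = -5*(-3 + 0) = -5*(-3) = 15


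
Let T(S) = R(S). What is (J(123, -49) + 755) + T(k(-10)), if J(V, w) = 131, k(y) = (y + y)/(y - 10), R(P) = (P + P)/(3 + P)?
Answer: 1773/2 ≈ 886.50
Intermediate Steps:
R(P) = 2*P/(3 + P) (R(P) = (2*P)/(3 + P) = 2*P/(3 + P))
k(y) = 2*y/(-10 + y) (k(y) = (2*y)/(-10 + y) = 2*y/(-10 + y))
T(S) = 2*S/(3 + S)
(J(123, -49) + 755) + T(k(-10)) = (131 + 755) + 2*(2*(-10)/(-10 - 10))/(3 + 2*(-10)/(-10 - 10)) = 886 + 2*(2*(-10)/(-20))/(3 + 2*(-10)/(-20)) = 886 + 2*(2*(-10)*(-1/20))/(3 + 2*(-10)*(-1/20)) = 886 + 2*1/(3 + 1) = 886 + 2*1/4 = 886 + 2*1*(¼) = 886 + ½ = 1773/2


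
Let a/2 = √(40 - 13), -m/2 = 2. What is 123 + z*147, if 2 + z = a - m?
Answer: 417 + 882*√3 ≈ 1944.7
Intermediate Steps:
m = -4 (m = -2*2 = -4)
a = 6*√3 (a = 2*√(40 - 13) = 2*√27 = 2*(3*√3) = 6*√3 ≈ 10.392)
z = 2 + 6*√3 (z = -2 + (6*√3 - 1*(-4)) = -2 + (6*√3 + 4) = -2 + (4 + 6*√3) = 2 + 6*√3 ≈ 12.392)
123 + z*147 = 123 + (2 + 6*√3)*147 = 123 + (294 + 882*√3) = 417 + 882*√3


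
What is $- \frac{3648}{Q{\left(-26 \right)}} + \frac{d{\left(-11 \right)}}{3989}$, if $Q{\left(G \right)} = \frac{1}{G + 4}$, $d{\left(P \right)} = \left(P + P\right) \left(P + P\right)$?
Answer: $\frac{320141668}{3989} \approx 80256.0$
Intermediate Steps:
$d{\left(P \right)} = 4 P^{2}$ ($d{\left(P \right)} = 2 P 2 P = 4 P^{2}$)
$Q{\left(G \right)} = \frac{1}{4 + G}$
$- \frac{3648}{Q{\left(-26 \right)}} + \frac{d{\left(-11 \right)}}{3989} = - \frac{3648}{\frac{1}{4 - 26}} + \frac{4 \left(-11\right)^{2}}{3989} = - \frac{3648}{\frac{1}{-22}} + 4 \cdot 121 \cdot \frac{1}{3989} = - \frac{3648}{- \frac{1}{22}} + 484 \cdot \frac{1}{3989} = \left(-3648\right) \left(-22\right) + \frac{484}{3989} = 80256 + \frac{484}{3989} = \frac{320141668}{3989}$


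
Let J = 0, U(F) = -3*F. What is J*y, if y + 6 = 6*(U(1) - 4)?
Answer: 0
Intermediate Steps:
y = -48 (y = -6 + 6*(-3*1 - 4) = -6 + 6*(-3 - 4) = -6 + 6*(-7) = -6 - 42 = -48)
J*y = 0*(-48) = 0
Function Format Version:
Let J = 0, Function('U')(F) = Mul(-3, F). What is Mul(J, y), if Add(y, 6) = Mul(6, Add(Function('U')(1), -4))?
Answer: 0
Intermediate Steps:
y = -48 (y = Add(-6, Mul(6, Add(Mul(-3, 1), -4))) = Add(-6, Mul(6, Add(-3, -4))) = Add(-6, Mul(6, -7)) = Add(-6, -42) = -48)
Mul(J, y) = Mul(0, -48) = 0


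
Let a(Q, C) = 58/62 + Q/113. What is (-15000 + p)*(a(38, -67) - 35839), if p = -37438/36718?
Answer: 34574062256431078/64311577 ≈ 5.3760e+8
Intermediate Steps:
p = -18719/18359 (p = -37438*1/36718 = -18719/18359 ≈ -1.0196)
a(Q, C) = 29/31 + Q/113 (a(Q, C) = 58*(1/62) + Q*(1/113) = 29/31 + Q/113)
(-15000 + p)*(a(38, -67) - 35839) = (-15000 - 18719/18359)*((29/31 + (1/113)*38) - 35839) = -275403719*((29/31 + 38/113) - 35839)/18359 = -275403719*(4455/3503 - 35839)/18359 = -275403719/18359*(-125539562/3503) = 34574062256431078/64311577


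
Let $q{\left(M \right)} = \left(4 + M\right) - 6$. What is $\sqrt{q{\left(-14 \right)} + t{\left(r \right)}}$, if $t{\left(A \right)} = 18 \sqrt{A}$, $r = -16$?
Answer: $2 \sqrt{-4 + 18 i} \approx 5.3738 + 6.6991 i$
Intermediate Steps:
$q{\left(M \right)} = -2 + M$
$\sqrt{q{\left(-14 \right)} + t{\left(r \right)}} = \sqrt{\left(-2 - 14\right) + 18 \sqrt{-16}} = \sqrt{-16 + 18 \cdot 4 i} = \sqrt{-16 + 72 i}$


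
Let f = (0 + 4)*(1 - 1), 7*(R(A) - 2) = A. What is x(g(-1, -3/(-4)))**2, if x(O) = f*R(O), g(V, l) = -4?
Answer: 0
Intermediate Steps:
R(A) = 2 + A/7
f = 0 (f = 4*0 = 0)
x(O) = 0 (x(O) = 0*(2 + O/7) = 0)
x(g(-1, -3/(-4)))**2 = 0**2 = 0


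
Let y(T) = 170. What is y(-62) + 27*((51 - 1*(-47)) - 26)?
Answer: 2114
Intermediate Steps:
y(-62) + 27*((51 - 1*(-47)) - 26) = 170 + 27*((51 - 1*(-47)) - 26) = 170 + 27*((51 + 47) - 26) = 170 + 27*(98 - 26) = 170 + 27*72 = 170 + 1944 = 2114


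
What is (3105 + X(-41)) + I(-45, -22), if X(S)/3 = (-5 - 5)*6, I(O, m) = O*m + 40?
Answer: 3955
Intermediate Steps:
I(O, m) = 40 + O*m
X(S) = -180 (X(S) = 3*((-5 - 5)*6) = 3*(-10*6) = 3*(-60) = -180)
(3105 + X(-41)) + I(-45, -22) = (3105 - 180) + (40 - 45*(-22)) = 2925 + (40 + 990) = 2925 + 1030 = 3955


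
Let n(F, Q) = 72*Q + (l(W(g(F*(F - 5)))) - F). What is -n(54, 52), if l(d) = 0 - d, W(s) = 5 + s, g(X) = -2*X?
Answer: -8977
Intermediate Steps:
l(d) = -d
n(F, Q) = -5 - F + 72*Q + 2*F*(-5 + F) (n(F, Q) = 72*Q + (-(5 - 2*F*(F - 5)) - F) = 72*Q + (-(5 - 2*F*(-5 + F)) - F) = 72*Q + ((-5 + 2*F*(-5 + F)) - F) = 72*Q + (-5 - F + 2*F*(-5 + F)) = -5 - F + 72*Q + 2*F*(-5 + F))
-n(54, 52) = -(-5 - 1*54 + 72*52 + 2*54*(-5 + 54)) = -(-5 - 54 + 3744 + 2*54*49) = -(-5 - 54 + 3744 + 5292) = -1*8977 = -8977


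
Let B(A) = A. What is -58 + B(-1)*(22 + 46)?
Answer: -126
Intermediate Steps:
-58 + B(-1)*(22 + 46) = -58 - (22 + 46) = -58 - 1*68 = -58 - 68 = -126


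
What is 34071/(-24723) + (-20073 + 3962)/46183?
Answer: -16031002/9282783 ≈ -1.7270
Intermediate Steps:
34071/(-24723) + (-20073 + 3962)/46183 = 34071*(-1/24723) - 16111*1/46183 = -277/201 - 16111/46183 = -16031002/9282783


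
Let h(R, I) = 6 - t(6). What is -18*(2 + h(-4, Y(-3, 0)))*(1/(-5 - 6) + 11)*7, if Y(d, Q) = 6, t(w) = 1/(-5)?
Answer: -123984/11 ≈ -11271.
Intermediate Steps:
t(w) = -1/5 (t(w) = 1*(-1/5) = -1/5)
h(R, I) = 31/5 (h(R, I) = 6 - 1*(-1/5) = 6 + 1/5 = 31/5)
-18*(2 + h(-4, Y(-3, 0)))*(1/(-5 - 6) + 11)*7 = -18*(2 + 31/5)*(1/(-5 - 6) + 11)*7 = -738*(1/(-11) + 11)/5*7 = -738*(-1/11 + 11)/5*7 = -738*120/(5*11)*7 = -18*984/11*7 = -17712/11*7 = -123984/11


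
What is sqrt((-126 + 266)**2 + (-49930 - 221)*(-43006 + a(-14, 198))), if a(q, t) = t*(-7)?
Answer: 2*sqrt(556580698) ≈ 47184.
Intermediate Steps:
a(q, t) = -7*t
sqrt((-126 + 266)**2 + (-49930 - 221)*(-43006 + a(-14, 198))) = sqrt((-126 + 266)**2 + (-49930 - 221)*(-43006 - 7*198)) = sqrt(140**2 - 50151*(-43006 - 1386)) = sqrt(19600 - 50151*(-44392)) = sqrt(19600 + 2226303192) = sqrt(2226322792) = 2*sqrt(556580698)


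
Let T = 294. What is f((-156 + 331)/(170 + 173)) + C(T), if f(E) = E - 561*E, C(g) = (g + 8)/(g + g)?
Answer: -83849/294 ≈ -285.20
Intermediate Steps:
C(g) = (8 + g)/(2*g) (C(g) = (8 + g)/((2*g)) = (8 + g)*(1/(2*g)) = (8 + g)/(2*g))
f(E) = -560*E
f((-156 + 331)/(170 + 173)) + C(T) = -560*(-156 + 331)/(170 + 173) + (1/2)*(8 + 294)/294 = -98000/343 + (1/2)*(1/294)*302 = -98000/343 + 151/294 = -560*25/49 + 151/294 = -2000/7 + 151/294 = -83849/294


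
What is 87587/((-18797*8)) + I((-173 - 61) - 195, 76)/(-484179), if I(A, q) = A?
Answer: -14114424923/24269633768 ≈ -0.58157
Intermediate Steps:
87587/((-18797*8)) + I((-173 - 61) - 195, 76)/(-484179) = 87587/((-18797*8)) + ((-173 - 61) - 195)/(-484179) = 87587/(-150376) + (-234 - 195)*(-1/484179) = 87587*(-1/150376) - 429*(-1/484179) = -87587/150376 + 143/161393 = -14114424923/24269633768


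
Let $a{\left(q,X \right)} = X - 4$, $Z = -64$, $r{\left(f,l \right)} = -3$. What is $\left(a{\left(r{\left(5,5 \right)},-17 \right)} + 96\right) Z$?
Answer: $-4800$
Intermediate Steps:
$a{\left(q,X \right)} = -4 + X$
$\left(a{\left(r{\left(5,5 \right)},-17 \right)} + 96\right) Z = \left(\left(-4 - 17\right) + 96\right) \left(-64\right) = \left(-21 + 96\right) \left(-64\right) = 75 \left(-64\right) = -4800$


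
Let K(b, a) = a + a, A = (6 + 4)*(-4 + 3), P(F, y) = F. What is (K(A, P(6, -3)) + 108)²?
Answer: 14400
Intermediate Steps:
A = -10 (A = 10*(-1) = -10)
K(b, a) = 2*a
(K(A, P(6, -3)) + 108)² = (2*6 + 108)² = (12 + 108)² = 120² = 14400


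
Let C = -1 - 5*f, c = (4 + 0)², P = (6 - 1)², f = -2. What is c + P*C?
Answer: 241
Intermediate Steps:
P = 25 (P = 5² = 25)
c = 16 (c = 4² = 16)
C = 9 (C = -1 - 5*(-2) = -1 + 10 = 9)
c + P*C = 16 + 25*9 = 16 + 225 = 241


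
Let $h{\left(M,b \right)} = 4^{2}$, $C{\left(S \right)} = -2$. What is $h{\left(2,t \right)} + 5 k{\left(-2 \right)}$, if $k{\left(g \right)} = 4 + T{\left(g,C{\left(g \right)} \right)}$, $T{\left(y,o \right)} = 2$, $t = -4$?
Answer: $46$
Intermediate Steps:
$h{\left(M,b \right)} = 16$
$k{\left(g \right)} = 6$ ($k{\left(g \right)} = 4 + 2 = 6$)
$h{\left(2,t \right)} + 5 k{\left(-2 \right)} = 16 + 5 \cdot 6 = 16 + 30 = 46$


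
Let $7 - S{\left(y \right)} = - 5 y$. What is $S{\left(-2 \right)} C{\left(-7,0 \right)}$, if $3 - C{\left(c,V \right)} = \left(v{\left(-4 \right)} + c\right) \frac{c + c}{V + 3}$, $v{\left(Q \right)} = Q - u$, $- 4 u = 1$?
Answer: $\frac{283}{2} \approx 141.5$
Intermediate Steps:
$u = - \frac{1}{4}$ ($u = \left(- \frac{1}{4}\right) 1 = - \frac{1}{4} \approx -0.25$)
$v{\left(Q \right)} = \frac{1}{4} + Q$ ($v{\left(Q \right)} = Q - - \frac{1}{4} = Q + \frac{1}{4} = \frac{1}{4} + Q$)
$S{\left(y \right)} = 7 + 5 y$ ($S{\left(y \right)} = 7 - - 5 y = 7 + 5 y$)
$C{\left(c,V \right)} = 3 - \frac{2 c \left(- \frac{15}{4} + c\right)}{3 + V}$ ($C{\left(c,V \right)} = 3 - \left(\left(\frac{1}{4} - 4\right) + c\right) \frac{c + c}{V + 3} = 3 - \left(- \frac{15}{4} + c\right) \frac{2 c}{3 + V} = 3 - \frac{2 c \left(- \frac{15}{4} + c\right)}{3 + V}$)
$S{\left(-2 \right)} C{\left(-7,0 \right)} = \left(7 + 5 \left(-2\right)\right) \frac{18 - 4 \left(-7\right)^{2} + 6 \cdot 0 + 15 \left(-7\right)}{2 \left(3 + 0\right)} = \left(7 - 10\right) \frac{18 - 196 + 0 - 105}{2 \cdot 3} = - 3 \cdot \frac{1}{2} \cdot \frac{1}{3} \left(18 - 196 + 0 - 105\right) = - 3 \cdot \frac{1}{2} \cdot \frac{1}{3} \left(-283\right) = \left(-3\right) \left(- \frac{283}{6}\right) = \frac{283}{2}$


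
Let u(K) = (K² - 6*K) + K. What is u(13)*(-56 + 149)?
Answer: 9672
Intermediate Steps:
u(K) = K² - 5*K
u(13)*(-56 + 149) = (13*(-5 + 13))*(-56 + 149) = (13*8)*93 = 104*93 = 9672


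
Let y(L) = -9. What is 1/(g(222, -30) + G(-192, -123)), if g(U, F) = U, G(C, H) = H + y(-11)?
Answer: 1/90 ≈ 0.011111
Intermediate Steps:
G(C, H) = -9 + H (G(C, H) = H - 9 = -9 + H)
1/(g(222, -30) + G(-192, -123)) = 1/(222 + (-9 - 123)) = 1/(222 - 132) = 1/90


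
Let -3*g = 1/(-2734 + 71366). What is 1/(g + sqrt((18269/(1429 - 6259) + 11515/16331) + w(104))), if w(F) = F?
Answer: 16812437880/349355398732815401 + 307196832*sqrt(12814822522413870)/349355398732815401 ≈ 0.099542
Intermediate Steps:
g = -1/205896 (g = -1/(3*(-2734 + 71366)) = -1/3/68632 = -1/3*1/68632 = -1/205896 ≈ -4.8568e-6)
1/(g + sqrt((18269/(1429 - 6259) + 11515/16331) + w(104))) = 1/(-1/205896 + sqrt((18269/(1429 - 6259) + 11515/16331) + 104)) = 1/(-1/205896 + sqrt((18269/(-4830) + 11515*(1/16331)) + 104)) = 1/(-1/205896 + sqrt((18269*(-1/4830) + 1645/2333) + 104)) = 1/(-1/205896 + sqrt((-18269/4830 + 1645/2333) + 104)) = 1/(-1/205896 + sqrt(-34676227/11268390 + 104)) = 1/(-1/205896 + sqrt(1137236333/11268390)) = 1/(-1/205896 + sqrt(12814822522413870)/11268390)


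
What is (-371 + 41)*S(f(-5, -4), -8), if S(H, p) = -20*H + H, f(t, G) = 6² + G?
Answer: 200640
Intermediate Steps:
f(t, G) = 36 + G
S(H, p) = -19*H
(-371 + 41)*S(f(-5, -4), -8) = (-371 + 41)*(-19*(36 - 4)) = -(-6270)*32 = -330*(-608) = 200640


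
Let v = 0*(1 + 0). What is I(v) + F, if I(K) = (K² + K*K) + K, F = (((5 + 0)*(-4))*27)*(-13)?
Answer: 7020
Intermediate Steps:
v = 0 (v = 0*1 = 0)
F = 7020 (F = ((5*(-4))*27)*(-13) = -20*27*(-13) = -540*(-13) = 7020)
I(K) = K + 2*K² (I(K) = (K² + K²) + K = 2*K² + K = K + 2*K²)
I(v) + F = 0*(1 + 2*0) + 7020 = 0*(1 + 0) + 7020 = 0*1 + 7020 = 0 + 7020 = 7020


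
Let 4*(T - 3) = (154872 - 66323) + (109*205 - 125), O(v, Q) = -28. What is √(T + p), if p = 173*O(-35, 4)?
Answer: √91405/2 ≈ 151.17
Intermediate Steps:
T = 110781/4 (T = 3 + ((154872 - 66323) + (109*205 - 125))/4 = 3 + (88549 + (22345 - 125))/4 = 3 + (88549 + 22220)/4 = 3 + (¼)*110769 = 3 + 110769/4 = 110781/4 ≈ 27695.)
p = -4844 (p = 173*(-28) = -4844)
√(T + p) = √(110781/4 - 4844) = √(91405/4) = √91405/2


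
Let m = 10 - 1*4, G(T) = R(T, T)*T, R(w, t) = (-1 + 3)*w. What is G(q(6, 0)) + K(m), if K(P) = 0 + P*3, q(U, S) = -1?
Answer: 20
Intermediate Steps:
R(w, t) = 2*w
G(T) = 2*T² (G(T) = (2*T)*T = 2*T²)
m = 6 (m = 10 - 4 = 6)
K(P) = 3*P (K(P) = 0 + 3*P = 3*P)
G(q(6, 0)) + K(m) = 2*(-1)² + 3*6 = 2*1 + 18 = 2 + 18 = 20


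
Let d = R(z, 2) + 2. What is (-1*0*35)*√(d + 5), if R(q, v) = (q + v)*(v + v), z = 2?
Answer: 0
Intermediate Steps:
R(q, v) = 2*v*(q + v) (R(q, v) = (q + v)*(2*v) = 2*v*(q + v))
d = 18 (d = 2*2*(2 + 2) + 2 = 2*2*4 + 2 = 16 + 2 = 18)
(-1*0*35)*√(d + 5) = (-1*0*35)*√(18 + 5) = (0*35)*√23 = 0*√23 = 0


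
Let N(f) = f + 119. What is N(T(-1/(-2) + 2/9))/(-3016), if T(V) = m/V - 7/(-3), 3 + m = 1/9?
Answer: -44/1131 ≈ -0.038904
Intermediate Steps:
m = -26/9 (m = -3 + 1/9 = -3 + ⅑ = -26/9 ≈ -2.8889)
T(V) = 7/3 - 26/(9*V) (T(V) = -26/(9*V) - 7/(-3) = -26/(9*V) - 7*(-⅓) = -26/(9*V) + 7/3 = 7/3 - 26/(9*V))
N(f) = 119 + f
N(T(-1/(-2) + 2/9))/(-3016) = (119 + (-26 + 21*(-1/(-2) + 2/9))/(9*(-1/(-2) + 2/9)))/(-3016) = (119 + (-26 + 21*(-1*(-½) + 2*(⅑)))/(9*(-1*(-½) + 2*(⅑))))*(-1/3016) = (119 + (-26 + 21*(½ + 2/9))/(9*(½ + 2/9)))*(-1/3016) = (119 + (-26 + 21*(13/18))/(9*(13/18)))*(-1/3016) = (119 + (⅑)*(18/13)*(-26 + 91/6))*(-1/3016) = (119 + (⅑)*(18/13)*(-65/6))*(-1/3016) = (119 - 5/3)*(-1/3016) = (352/3)*(-1/3016) = -44/1131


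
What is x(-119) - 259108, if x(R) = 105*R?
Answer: -271603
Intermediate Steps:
x(-119) - 259108 = 105*(-119) - 259108 = -12495 - 259108 = -271603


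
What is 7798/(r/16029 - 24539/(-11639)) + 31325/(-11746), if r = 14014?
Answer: 187590442489253/71824153862 ≈ 2611.8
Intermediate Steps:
7798/(r/16029 - 24539/(-11639)) + 31325/(-11746) = 7798/(14014/16029 - 24539/(-11639)) + 31325/(-11746) = 7798/(14014*(1/16029) - 24539*(-1/11639)) + 31325*(-1/11746) = 7798/(1078/1233 + 24539/11639) - 4475/1678 = 7798/(42803429/14350887) - 4475/1678 = 7798*(14350887/42803429) - 4475/1678 = 111908216826/42803429 - 4475/1678 = 187590442489253/71824153862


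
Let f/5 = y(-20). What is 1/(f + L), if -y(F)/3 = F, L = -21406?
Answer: -1/21106 ≈ -4.7380e-5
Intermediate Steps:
y(F) = -3*F
f = 300 (f = 5*(-3*(-20)) = 5*60 = 300)
1/(f + L) = 1/(300 - 21406) = 1/(-21106) = -1/21106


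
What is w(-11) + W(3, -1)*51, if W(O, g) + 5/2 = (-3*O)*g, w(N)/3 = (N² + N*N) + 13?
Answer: 2193/2 ≈ 1096.5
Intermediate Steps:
w(N) = 39 + 6*N² (w(N) = 3*((N² + N*N) + 13) = 3*((N² + N²) + 13) = 3*(2*N² + 13) = 3*(13 + 2*N²) = 39 + 6*N²)
W(O, g) = -5/2 - 3*O*g (W(O, g) = -5/2 + (-3*O)*g = -5/2 - 3*O*g)
w(-11) + W(3, -1)*51 = (39 + 6*(-11)²) + (-5/2 - 3*3*(-1))*51 = (39 + 6*121) + (-5/2 + 9)*51 = (39 + 726) + (13/2)*51 = 765 + 663/2 = 2193/2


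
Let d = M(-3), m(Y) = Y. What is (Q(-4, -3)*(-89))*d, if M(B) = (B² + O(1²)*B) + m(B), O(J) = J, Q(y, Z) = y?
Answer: 1068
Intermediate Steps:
M(B) = B² + 2*B (M(B) = (B² + 1²*B) + B = (B² + 1*B) + B = (B² + B) + B = (B + B²) + B = B² + 2*B)
d = 3 (d = -3*(2 - 3) = -3*(-1) = 3)
(Q(-4, -3)*(-89))*d = -4*(-89)*3 = 356*3 = 1068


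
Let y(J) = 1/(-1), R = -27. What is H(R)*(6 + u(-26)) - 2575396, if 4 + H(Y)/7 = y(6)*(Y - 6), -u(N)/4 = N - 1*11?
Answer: -2544134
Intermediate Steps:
y(J) = -1 (y(J) = 1*(-1) = -1)
u(N) = 44 - 4*N (u(N) = -4*(N - 1*11) = -4*(N - 11) = -4*(-11 + N) = 44 - 4*N)
H(Y) = 14 - 7*Y (H(Y) = -28 + 7*(-(Y - 6)) = -28 + 7*(-(-6 + Y)) = -28 + 7*(6 - Y) = -28 + (42 - 7*Y) = 14 - 7*Y)
H(R)*(6 + u(-26)) - 2575396 = (14 - 7*(-27))*(6 + (44 - 4*(-26))) - 2575396 = (14 + 189)*(6 + (44 + 104)) - 2575396 = 203*(6 + 148) - 2575396 = 203*154 - 2575396 = 31262 - 2575396 = -2544134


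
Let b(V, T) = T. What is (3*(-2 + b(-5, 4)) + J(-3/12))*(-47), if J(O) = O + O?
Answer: -517/2 ≈ -258.50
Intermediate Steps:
J(O) = 2*O
(3*(-2 + b(-5, 4)) + J(-3/12))*(-47) = (3*(-2 + 4) + 2*(-3/12))*(-47) = (3*2 + 2*(-3*1/12))*(-47) = (6 + 2*(-¼))*(-47) = (6 - ½)*(-47) = (11/2)*(-47) = -517/2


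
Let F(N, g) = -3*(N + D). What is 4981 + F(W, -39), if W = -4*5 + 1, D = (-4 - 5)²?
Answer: 4795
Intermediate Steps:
D = 81 (D = (-9)² = 81)
W = -19 (W = -20 + 1 = -19)
F(N, g) = -243 - 3*N (F(N, g) = -3*(N + 81) = -3*(81 + N) = -243 - 3*N)
4981 + F(W, -39) = 4981 + (-243 - 3*(-19)) = 4981 + (-243 + 57) = 4981 - 186 = 4795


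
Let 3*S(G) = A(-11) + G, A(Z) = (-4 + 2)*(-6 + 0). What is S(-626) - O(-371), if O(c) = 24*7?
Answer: -1118/3 ≈ -372.67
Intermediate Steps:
A(Z) = 12 (A(Z) = -2*(-6) = 12)
S(G) = 4 + G/3 (S(G) = (12 + G)/3 = 4 + G/3)
O(c) = 168
S(-626) - O(-371) = (4 + (1/3)*(-626)) - 1*168 = (4 - 626/3) - 168 = -614/3 - 168 = -1118/3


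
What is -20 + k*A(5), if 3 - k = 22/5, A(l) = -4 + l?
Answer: -107/5 ≈ -21.400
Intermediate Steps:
k = -7/5 (k = 3 - 22/5 = -7/5 ≈ -1.4000)
-20 + k*A(5) = -20 - 7*(-4 + 5)/5 = -20 - 7/5*1 = -20 - 7/5 = -107/5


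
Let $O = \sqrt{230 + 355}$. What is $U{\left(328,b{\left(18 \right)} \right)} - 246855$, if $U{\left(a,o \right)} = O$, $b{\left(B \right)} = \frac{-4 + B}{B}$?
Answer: $-246855 + 3 \sqrt{65} \approx -2.4683 \cdot 10^{5}$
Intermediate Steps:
$O = 3 \sqrt{65}$ ($O = \sqrt{585} = 3 \sqrt{65} \approx 24.187$)
$b{\left(B \right)} = \frac{-4 + B}{B}$
$U{\left(a,o \right)} = 3 \sqrt{65}$
$U{\left(328,b{\left(18 \right)} \right)} - 246855 = 3 \sqrt{65} - 246855 = -246855 + 3 \sqrt{65}$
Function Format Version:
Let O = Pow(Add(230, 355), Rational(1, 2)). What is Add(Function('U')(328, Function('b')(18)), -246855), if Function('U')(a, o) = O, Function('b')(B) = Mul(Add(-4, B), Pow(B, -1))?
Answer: Add(-246855, Mul(3, Pow(65, Rational(1, 2)))) ≈ -2.4683e+5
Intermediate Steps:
O = Mul(3, Pow(65, Rational(1, 2))) (O = Pow(585, Rational(1, 2)) = Mul(3, Pow(65, Rational(1, 2))) ≈ 24.187)
Function('b')(B) = Mul(Pow(B, -1), Add(-4, B))
Function('U')(a, o) = Mul(3, Pow(65, Rational(1, 2)))
Add(Function('U')(328, Function('b')(18)), -246855) = Add(Mul(3, Pow(65, Rational(1, 2))), -246855) = Add(-246855, Mul(3, Pow(65, Rational(1, 2))))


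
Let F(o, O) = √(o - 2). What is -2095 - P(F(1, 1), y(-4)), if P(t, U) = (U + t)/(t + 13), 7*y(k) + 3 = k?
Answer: -178069/85 - 7*I/85 ≈ -2094.9 - 0.082353*I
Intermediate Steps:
y(k) = -3/7 + k/7
F(o, O) = √(-2 + o)
P(t, U) = (U + t)/(13 + t)
-2095 - P(F(1, 1), y(-4)) = -2095 - ((-3/7 + (⅐)*(-4)) + √(-2 + 1))/(13 + √(-2 + 1)) = -2095 - ((-3/7 - 4/7) + √(-1))/(13 + √(-1)) = -2095 - (-1 + I)/(13 + I) = -2095 - (13 - I)/170*(-1 + I) = -2095 - (-1 + I)*(13 - I)/170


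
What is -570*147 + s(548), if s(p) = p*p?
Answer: 216514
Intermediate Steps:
s(p) = p**2
-570*147 + s(548) = -570*147 + 548**2 = -83790 + 300304 = 216514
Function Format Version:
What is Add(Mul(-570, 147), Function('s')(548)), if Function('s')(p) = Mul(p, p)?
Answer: 216514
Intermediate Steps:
Function('s')(p) = Pow(p, 2)
Add(Mul(-570, 147), Function('s')(548)) = Add(Mul(-570, 147), Pow(548, 2)) = Add(-83790, 300304) = 216514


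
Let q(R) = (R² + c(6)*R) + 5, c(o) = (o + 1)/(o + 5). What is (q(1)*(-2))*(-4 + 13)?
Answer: -1314/11 ≈ -119.45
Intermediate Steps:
c(o) = (1 + o)/(5 + o)
q(R) = 5 + R² + 7*R/11 (q(R) = (R² + ((1 + 6)/(5 + 6))*R) + 5 = (R² + (7/11)*R) + 5 = (R² + ((1/11)*7)*R) + 5 = (R² + 7*R/11) + 5 = 5 + R² + 7*R/11)
(q(1)*(-2))*(-4 + 13) = ((5 + 1² + (7/11)*1)*(-2))*(-4 + 13) = ((5 + 1 + 7/11)*(-2))*9 = ((73/11)*(-2))*9 = -146/11*9 = -1314/11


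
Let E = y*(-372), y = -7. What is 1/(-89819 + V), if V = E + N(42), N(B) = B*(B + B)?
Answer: -1/83687 ≈ -1.1949e-5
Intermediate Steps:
E = 2604 (E = -7*(-372) = 2604)
N(B) = 2*B² (N(B) = B*(2*B) = 2*B²)
V = 6132 (V = 2604 + 2*42² = 2604 + 2*1764 = 2604 + 3528 = 6132)
1/(-89819 + V) = 1/(-89819 + 6132) = 1/(-83687) = -1/83687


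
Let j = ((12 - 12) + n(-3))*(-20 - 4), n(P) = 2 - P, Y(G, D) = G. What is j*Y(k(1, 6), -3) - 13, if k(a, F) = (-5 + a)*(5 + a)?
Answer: 2867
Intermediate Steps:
j = -120 (j = ((12 - 12) + (2 - 1*(-3)))*(-20 - 4) = (0 + (2 + 3))*(-24) = (0 + 5)*(-24) = 5*(-24) = -120)
j*Y(k(1, 6), -3) - 13 = -120*(-25 + 1²) - 13 = -120*(-25 + 1) - 13 = -120*(-24) - 13 = 2880 - 13 = 2867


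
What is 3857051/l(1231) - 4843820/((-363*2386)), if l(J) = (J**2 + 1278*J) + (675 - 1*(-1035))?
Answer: 9154732480999/1338277464051 ≈ 6.8407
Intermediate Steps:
l(J) = 1710 + J**2 + 1278*J (l(J) = (J**2 + 1278*J) + (675 + 1035) = (J**2 + 1278*J) + 1710 = 1710 + J**2 + 1278*J)
3857051/l(1231) - 4843820/((-363*2386)) = 3857051/(1710 + 1231**2 + 1278*1231) - 4843820/((-363*2386)) = 3857051/(1710 + 1515361 + 1573218) - 4843820/(-866118) = 3857051/3090289 - 4843820*(-1/866118) = 3857051*(1/3090289) + 2421910/433059 = 3857051/3090289 + 2421910/433059 = 9154732480999/1338277464051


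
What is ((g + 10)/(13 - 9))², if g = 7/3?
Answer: 1369/144 ≈ 9.5069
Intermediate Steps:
g = 7/3 (g = 7*(⅓) = 7/3 ≈ 2.3333)
((g + 10)/(13 - 9))² = ((7/3 + 10)/(13 - 9))² = ((37/3)/4)² = ((37/3)*(¼))² = (37/12)² = 1369/144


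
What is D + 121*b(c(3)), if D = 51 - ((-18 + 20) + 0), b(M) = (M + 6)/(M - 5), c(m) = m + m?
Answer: 1501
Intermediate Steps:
c(m) = 2*m
b(M) = (6 + M)/(-5 + M)
D = 49 (D = 51 - (2 + 0) = 51 - 1*2 = 51 - 2 = 49)
D + 121*b(c(3)) = 49 + 121*((6 + 2*3)/(-5 + 2*3)) = 49 + 121*((6 + 6)/(-5 + 6)) = 49 + 121*(12/1) = 49 + 121*(1*12) = 49 + 121*12 = 49 + 1452 = 1501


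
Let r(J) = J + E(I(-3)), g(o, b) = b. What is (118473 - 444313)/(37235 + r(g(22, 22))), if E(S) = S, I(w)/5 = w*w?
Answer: -162920/18651 ≈ -8.7352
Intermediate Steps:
I(w) = 5*w² (I(w) = 5*(w*w) = 5*w²)
r(J) = 45 + J (r(J) = J + 5*(-3)² = J + 5*9 = J + 45 = 45 + J)
(118473 - 444313)/(37235 + r(g(22, 22))) = (118473 - 444313)/(37235 + (45 + 22)) = -325840/(37235 + 67) = -325840/37302 = -325840*1/37302 = -162920/18651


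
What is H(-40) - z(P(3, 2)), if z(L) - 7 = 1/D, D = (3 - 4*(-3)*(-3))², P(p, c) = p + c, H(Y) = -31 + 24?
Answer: -15247/1089 ≈ -14.001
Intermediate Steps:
H(Y) = -7
P(p, c) = c + p
D = 1089 (D = (3 + 12*(-3))² = (3 - 36)² = (-33)² = 1089)
z(L) = 7624/1089 (z(L) = 7 + 1/1089 = 7624/1089)
H(-40) - z(P(3, 2)) = -7 - 1*7624/1089 = -7 - 7624/1089 = -15247/1089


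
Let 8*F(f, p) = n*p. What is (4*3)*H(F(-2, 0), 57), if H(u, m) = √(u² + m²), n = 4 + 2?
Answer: 684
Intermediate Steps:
n = 6
F(f, p) = 3*p/4 (F(f, p) = (6*p)/8 = 3*p/4)
H(u, m) = √(m² + u²)
(4*3)*H(F(-2, 0), 57) = (4*3)*√(57² + ((¾)*0)²) = 12*√(3249 + 0²) = 12*√(3249 + 0) = 12*√3249 = 12*57 = 684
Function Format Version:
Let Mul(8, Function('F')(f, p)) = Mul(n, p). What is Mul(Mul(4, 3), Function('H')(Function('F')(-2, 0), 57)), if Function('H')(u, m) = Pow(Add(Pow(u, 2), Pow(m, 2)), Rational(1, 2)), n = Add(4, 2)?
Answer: 684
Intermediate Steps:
n = 6
Function('F')(f, p) = Mul(Rational(3, 4), p) (Function('F')(f, p) = Mul(Rational(1, 8), Mul(6, p)) = Mul(Rational(3, 4), p))
Function('H')(u, m) = Pow(Add(Pow(m, 2), Pow(u, 2)), Rational(1, 2))
Mul(Mul(4, 3), Function('H')(Function('F')(-2, 0), 57)) = Mul(Mul(4, 3), Pow(Add(Pow(57, 2), Pow(Mul(Rational(3, 4), 0), 2)), Rational(1, 2))) = Mul(12, Pow(Add(3249, Pow(0, 2)), Rational(1, 2))) = Mul(12, Pow(Add(3249, 0), Rational(1, 2))) = Mul(12, Pow(3249, Rational(1, 2))) = Mul(12, 57) = 684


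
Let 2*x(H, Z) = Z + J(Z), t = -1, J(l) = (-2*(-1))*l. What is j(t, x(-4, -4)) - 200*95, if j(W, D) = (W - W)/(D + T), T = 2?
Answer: -19000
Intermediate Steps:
J(l) = 2*l
x(H, Z) = 3*Z/2 (x(H, Z) = (Z + 2*Z)/2 = (3*Z)/2 = 3*Z/2)
j(W, D) = 0 (j(W, D) = (W - W)/(D + 2) = 0/(2 + D) = 0)
j(t, x(-4, -4)) - 200*95 = 0 - 200*95 = 0 - 19000 = -19000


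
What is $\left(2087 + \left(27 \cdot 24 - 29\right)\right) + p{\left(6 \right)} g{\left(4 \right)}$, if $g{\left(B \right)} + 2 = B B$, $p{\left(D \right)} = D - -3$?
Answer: $2832$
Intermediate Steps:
$p{\left(D \right)} = 3 + D$ ($p{\left(D \right)} = D + 3 = 3 + D$)
$g{\left(B \right)} = -2 + B^{2}$ ($g{\left(B \right)} = -2 + B B = -2 + B^{2}$)
$\left(2087 + \left(27 \cdot 24 - 29\right)\right) + p{\left(6 \right)} g{\left(4 \right)} = \left(2087 + \left(27 \cdot 24 - 29\right)\right) + \left(3 + 6\right) \left(-2 + 4^{2}\right) = \left(2087 + \left(648 - 29\right)\right) + 9 \left(-2 + 16\right) = \left(2087 + 619\right) + 9 \cdot 14 = 2706 + 126 = 2832$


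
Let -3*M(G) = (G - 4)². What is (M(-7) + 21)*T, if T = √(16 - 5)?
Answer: -58*√11/3 ≈ -64.121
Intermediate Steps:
M(G) = -(-4 + G)²/3 (M(G) = -(G - 4)²/3 = -(-4 + G)²/3)
T = √11 ≈ 3.3166
(M(-7) + 21)*T = (-(-4 - 7)²/3 + 21)*√11 = (-⅓*(-11)² + 21)*√11 = (-⅓*121 + 21)*√11 = (-121/3 + 21)*√11 = -58*√11/3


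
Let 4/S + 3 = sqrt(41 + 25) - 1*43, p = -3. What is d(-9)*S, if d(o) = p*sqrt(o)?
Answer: 18*I*(46 + sqrt(66))/1025 ≈ 0.95047*I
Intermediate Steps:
d(o) = -3*sqrt(o)
S = 4/(-46 + sqrt(66)) (S = 4/(-3 + (sqrt(41 + 25) - 1*43)) = 4/(-3 + (sqrt(66) - 43)) = 4/(-3 + (-43 + sqrt(66))) = 4/(-46 + sqrt(66)) ≈ -0.10561)
d(-9)*S = (-9*I)*(-92/1025 - 2*sqrt(66)/1025) = -9*I*(-92/1025 - 2*sqrt(66)/1025)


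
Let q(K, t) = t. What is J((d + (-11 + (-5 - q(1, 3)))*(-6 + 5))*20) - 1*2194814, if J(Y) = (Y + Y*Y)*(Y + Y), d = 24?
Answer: 1271396386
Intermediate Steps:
J(Y) = 2*Y*(Y + Y²) (J(Y) = (Y + Y²)*(2*Y) = 2*Y*(Y + Y²))
J((d + (-11 + (-5 - q(1, 3)))*(-6 + 5))*20) - 1*2194814 = 2*((24 + (-11 + (-5 - 1*3))*(-6 + 5))*20)²*(1 + (24 + (-11 + (-5 - 1*3))*(-6 + 5))*20) - 1*2194814 = 2*((24 + (-11 + (-5 - 3))*(-1))*20)²*(1 + (24 + (-11 + (-5 - 3))*(-1))*20) - 2194814 = 2*((24 + (-11 - 8)*(-1))*20)²*(1 + (24 + (-11 - 8)*(-1))*20) - 2194814 = 2*((24 - 19*(-1))*20)²*(1 + (24 - 19*(-1))*20) - 2194814 = 2*((24 + 19)*20)²*(1 + (24 + 19)*20) - 2194814 = 2*(43*20)²*(1 + 43*20) - 2194814 = 2*860²*(1 + 860) - 2194814 = 2*739600*861 - 2194814 = 1273591200 - 2194814 = 1271396386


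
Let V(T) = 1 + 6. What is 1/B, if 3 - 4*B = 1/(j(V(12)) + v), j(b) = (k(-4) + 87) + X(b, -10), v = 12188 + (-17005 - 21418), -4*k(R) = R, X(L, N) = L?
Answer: 104560/78421 ≈ 1.3333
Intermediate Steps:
V(T) = 7
k(R) = -R/4
v = -26235 (v = 12188 - 38423 = -26235)
j(b) = 88 + b (j(b) = (-¼*(-4) + 87) + b = (1 + 87) + b = 88 + b)
B = 78421/104560 (B = ¾ - 1/(4*((88 + 7) - 26235)) = ¾ - 1/(4*(95 - 26235)) = ¾ - ¼/(-26140) = ¾ - ¼*(-1/26140) = ¾ + 1/104560 = 78421/104560 ≈ 0.75001)
1/B = 1/(78421/104560) = 104560/78421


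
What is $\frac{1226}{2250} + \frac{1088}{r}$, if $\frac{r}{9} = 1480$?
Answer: $\frac{26081}{41625} \approx 0.62657$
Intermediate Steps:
$r = 13320$ ($r = 9 \cdot 1480 = 13320$)
$\frac{1226}{2250} + \frac{1088}{r} = \frac{1226}{2250} + \frac{1088}{13320} = 1226 \cdot \frac{1}{2250} + 1088 \cdot \frac{1}{13320} = \frac{613}{1125} + \frac{136}{1665} = \frac{26081}{41625}$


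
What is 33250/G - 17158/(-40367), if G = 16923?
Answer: 1632567584/683130741 ≈ 2.3898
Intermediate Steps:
33250/G - 17158/(-40367) = 33250/16923 - 17158/(-40367) = 33250*(1/16923) - 17158*(-1/40367) = 33250/16923 + 17158/40367 = 1632567584/683130741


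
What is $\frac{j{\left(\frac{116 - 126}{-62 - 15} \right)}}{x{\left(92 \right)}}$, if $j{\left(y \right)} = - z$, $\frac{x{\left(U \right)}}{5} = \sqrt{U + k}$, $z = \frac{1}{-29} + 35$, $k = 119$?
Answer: $- \frac{1014 \sqrt{211}}{30595} \approx -0.48143$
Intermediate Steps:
$z = \frac{1014}{29}$ ($z = - \frac{1}{29} + 35 = \frac{1014}{29} \approx 34.966$)
$x{\left(U \right)} = 5 \sqrt{119 + U}$ ($x{\left(U \right)} = 5 \sqrt{U + 119} = 5 \sqrt{119 + U}$)
$j{\left(y \right)} = - \frac{1014}{29}$ ($j{\left(y \right)} = \left(-1\right) \frac{1014}{29} = - \frac{1014}{29}$)
$\frac{j{\left(\frac{116 - 126}{-62 - 15} \right)}}{x{\left(92 \right)}} = - \frac{1014}{29 \cdot 5 \sqrt{119 + 92}} = - \frac{1014}{29 \cdot 5 \sqrt{211}} = - \frac{1014 \frac{\sqrt{211}}{1055}}{29} = - \frac{1014 \sqrt{211}}{30595}$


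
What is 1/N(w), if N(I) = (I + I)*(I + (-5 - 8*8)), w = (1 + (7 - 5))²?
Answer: -1/1080 ≈ -0.00092593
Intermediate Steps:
w = 9 (w = (1 + 2)² = 3² = 9)
N(I) = 2*I*(-69 + I) (N(I) = (2*I)*(I + (-5 - 64)) = (2*I)*(I - 69) = (2*I)*(-69 + I) = 2*I*(-69 + I))
1/N(w) = 1/(2*9*(-69 + 9)) = 1/(2*9*(-60)) = 1/(-1080) = -1/1080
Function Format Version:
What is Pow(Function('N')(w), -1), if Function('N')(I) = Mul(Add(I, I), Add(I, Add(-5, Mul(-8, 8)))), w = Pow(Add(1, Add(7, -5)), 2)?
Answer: Rational(-1, 1080) ≈ -0.00092593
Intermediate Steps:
w = 9 (w = Pow(Add(1, 2), 2) = Pow(3, 2) = 9)
Function('N')(I) = Mul(2, I, Add(-69, I)) (Function('N')(I) = Mul(Mul(2, I), Add(I, Add(-5, -64))) = Mul(Mul(2, I), Add(I, -69)) = Mul(Mul(2, I), Add(-69, I)) = Mul(2, I, Add(-69, I)))
Pow(Function('N')(w), -1) = Pow(Mul(2, 9, Add(-69, 9)), -1) = Pow(Mul(2, 9, -60), -1) = Pow(-1080, -1) = Rational(-1, 1080)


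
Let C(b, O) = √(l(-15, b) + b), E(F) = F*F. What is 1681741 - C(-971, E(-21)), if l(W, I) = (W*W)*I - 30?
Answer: 1681741 - 2*I*√54869 ≈ 1.6817e+6 - 468.48*I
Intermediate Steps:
E(F) = F²
l(W, I) = -30 + I*W² (l(W, I) = W²*I - 30 = I*W² - 30 = -30 + I*W²)
C(b, O) = √(-30 + 226*b) (C(b, O) = √((-30 + b*(-15)²) + b) = √((-30 + b*225) + b) = √((-30 + 225*b) + b) = √(-30 + 226*b))
1681741 - C(-971, E(-21)) = 1681741 - √(-30 + 226*(-971)) = 1681741 - √(-30 - 219446) = 1681741 - √(-219476) = 1681741 - 2*I*√54869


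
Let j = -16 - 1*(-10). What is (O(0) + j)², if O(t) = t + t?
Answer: 36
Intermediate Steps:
O(t) = 2*t
j = -6 (j = -16 + 10 = -6)
(O(0) + j)² = (2*0 - 6)² = (0 - 6)² = (-6)² = 36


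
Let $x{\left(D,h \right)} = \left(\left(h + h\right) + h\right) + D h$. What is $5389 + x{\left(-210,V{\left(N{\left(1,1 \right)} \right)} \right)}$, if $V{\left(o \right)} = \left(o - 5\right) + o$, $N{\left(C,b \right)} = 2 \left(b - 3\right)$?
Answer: $8080$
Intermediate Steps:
$N{\left(C,b \right)} = -6 + 2 b$ ($N{\left(C,b \right)} = 2 \left(-3 + b\right) = -6 + 2 b$)
$V{\left(o \right)} = -5 + 2 o$ ($V{\left(o \right)} = \left(-5 + o\right) + o = -5 + 2 o$)
$x{\left(D,h \right)} = 3 h + D h$ ($x{\left(D,h \right)} = \left(2 h + h\right) + D h = 3 h + D h$)
$5389 + x{\left(-210,V{\left(N{\left(1,1 \right)} \right)} \right)} = 5389 + \left(-5 + 2 \left(-6 + 2 \cdot 1\right)\right) \left(3 - 210\right) = 5389 + \left(-5 + 2 \left(-6 + 2\right)\right) \left(-207\right) = 5389 + \left(-5 + 2 \left(-4\right)\right) \left(-207\right) = 5389 + \left(-5 - 8\right) \left(-207\right) = 5389 - -2691 = 5389 + 2691 = 8080$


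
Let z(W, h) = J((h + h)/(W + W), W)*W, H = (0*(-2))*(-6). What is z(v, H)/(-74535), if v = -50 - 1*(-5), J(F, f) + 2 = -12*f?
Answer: 1614/4969 ≈ 0.32481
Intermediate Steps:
J(F, f) = -2 - 12*f
v = -45 (v = -50 + 5 = -45)
H = 0 (H = 0*(-6) = 0)
z(W, h) = W*(-2 - 12*W) (z(W, h) = (-2 - 12*W)*W = W*(-2 - 12*W))
z(v, H)/(-74535) = -2*(-45)*(1 + 6*(-45))/(-74535) = -2*(-45)*(1 - 270)*(-1/74535) = -2*(-45)*(-269)*(-1/74535) = -24210*(-1/74535) = 1614/4969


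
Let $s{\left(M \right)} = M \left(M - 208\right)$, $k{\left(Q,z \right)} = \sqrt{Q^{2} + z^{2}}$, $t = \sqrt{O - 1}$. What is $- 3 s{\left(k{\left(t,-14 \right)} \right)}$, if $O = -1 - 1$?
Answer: $-579 + 624 \sqrt{193} \approx 8089.9$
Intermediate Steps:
$O = -2$
$t = i \sqrt{3}$ ($t = \sqrt{-2 - 1} = \sqrt{-3} = i \sqrt{3} \approx 1.732 i$)
$s{\left(M \right)} = M \left(-208 + M\right)$
$- 3 s{\left(k{\left(t,-14 \right)} \right)} = - 3 \sqrt{\left(i \sqrt{3}\right)^{2} + \left(-14\right)^{2}} \left(-208 + \sqrt{\left(i \sqrt{3}\right)^{2} + \left(-14\right)^{2}}\right) = - 3 \sqrt{-3 + 196} \left(-208 + \sqrt{-3 + 196}\right) = - 3 \sqrt{193} \left(-208 + \sqrt{193}\right)$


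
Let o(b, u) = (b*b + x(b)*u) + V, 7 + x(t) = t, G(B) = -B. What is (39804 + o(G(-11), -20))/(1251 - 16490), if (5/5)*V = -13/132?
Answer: -751361/287364 ≈ -2.6147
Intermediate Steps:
V = -13/132 ≈ -0.098485
x(t) = -7 + t
o(b, u) = -13/132 + b² + u*(-7 + b) (o(b, u) = (b*b + (-7 + b)*u) - 13/132 = (b² + u*(-7 + b)) - 13/132 = -13/132 + b² + u*(-7 + b))
(39804 + o(G(-11), -20))/(1251 - 16490) = (39804 + (-13/132 + (-1*(-11))² - 20*(-7 - 1*(-11))))/(1251 - 16490) = (39804 + (-13/132 + 11² - 20*(-7 + 11)))/(-15239) = (39804 + (-13/132 + 121 - 20*4))*(-1/15239) = (39804 + (-13/132 + 121 - 80))*(-1/15239) = (39804 + 5399/132)*(-1/15239) = (5259527/132)*(-1/15239) = -751361/287364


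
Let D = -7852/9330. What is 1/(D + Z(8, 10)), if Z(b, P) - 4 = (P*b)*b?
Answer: 4665/3000334 ≈ 0.0015548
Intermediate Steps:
Z(b, P) = 4 + P*b² (Z(b, P) = 4 + (P*b)*b = 4 + P*b²)
D = -3926/4665 (D = -7852*1/9330 = -3926/4665 ≈ -0.84159)
1/(D + Z(8, 10)) = 1/(-3926/4665 + (4 + 10*8²)) = 1/(-3926/4665 + (4 + 10*64)) = 1/(-3926/4665 + (4 + 640)) = 1/(-3926/4665 + 644) = 1/(3000334/4665) = 4665/3000334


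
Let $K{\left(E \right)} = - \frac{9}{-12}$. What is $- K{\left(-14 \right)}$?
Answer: $- \frac{3}{4} \approx -0.75$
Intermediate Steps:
$K{\left(E \right)} = \frac{3}{4}$ ($K{\left(E \right)} = \left(-9\right) \left(- \frac{1}{12}\right) = \frac{3}{4}$)
$- K{\left(-14 \right)} = \left(-1\right) \frac{3}{4} = - \frac{3}{4}$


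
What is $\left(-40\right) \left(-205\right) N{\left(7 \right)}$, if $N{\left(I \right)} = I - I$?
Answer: $0$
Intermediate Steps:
$N{\left(I \right)} = 0$
$\left(-40\right) \left(-205\right) N{\left(7 \right)} = \left(-40\right) \left(-205\right) 0 = 8200 \cdot 0 = 0$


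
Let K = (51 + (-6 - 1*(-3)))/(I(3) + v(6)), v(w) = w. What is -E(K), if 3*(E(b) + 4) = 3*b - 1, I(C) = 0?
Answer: -11/3 ≈ -3.6667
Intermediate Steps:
K = 8 (K = (51 + (-6 - 1*(-3)))/(0 + 6) = (51 + (-6 + 3))/6 = (51 - 3)*(⅙) = 48*(⅙) = 8)
E(b) = -13/3 + b (E(b) = -4 + (3*b - 1)/3 = -4 + (-1 + 3*b)/3 = -4 + (-⅓ + b) = -13/3 + b)
-E(K) = -(-13/3 + 8) = -1*11/3 = -11/3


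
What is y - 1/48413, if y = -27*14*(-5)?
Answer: 91500569/48413 ≈ 1890.0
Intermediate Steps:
y = 1890 (y = -378*(-5) = 1890)
y - 1/48413 = 1890 - 1/48413 = 91500569/48413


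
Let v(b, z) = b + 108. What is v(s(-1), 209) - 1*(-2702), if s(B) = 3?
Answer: 2813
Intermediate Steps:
v(b, z) = 108 + b
v(s(-1), 209) - 1*(-2702) = (108 + 3) - 1*(-2702) = 111 + 2702 = 2813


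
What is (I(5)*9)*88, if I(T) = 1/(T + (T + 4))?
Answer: 396/7 ≈ 56.571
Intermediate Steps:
I(T) = 1/(4 + 2*T) (I(T) = 1/(T + (4 + T)) = 1/(4 + 2*T))
(I(5)*9)*88 = ((1/(2*(2 + 5)))*9)*88 = (((1/2)/7)*9)*88 = (((1/2)*(1/7))*9)*88 = ((1/14)*9)*88 = (9/14)*88 = 396/7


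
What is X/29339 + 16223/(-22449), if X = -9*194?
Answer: -515162551/658631211 ≈ -0.78217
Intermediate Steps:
X = -1746
X/29339 + 16223/(-22449) = -1746/29339 + 16223/(-22449) = -1746*1/29339 + 16223*(-1/22449) = -1746/29339 - 16223/22449 = -515162551/658631211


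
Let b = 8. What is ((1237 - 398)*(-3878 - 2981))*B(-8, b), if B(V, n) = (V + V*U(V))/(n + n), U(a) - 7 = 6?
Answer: 40282907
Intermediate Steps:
U(a) = 13 (U(a) = 7 + 6 = 13)
B(V, n) = 7*V/n (B(V, n) = (V + V*13)/(n + n) = (V + 13*V)/((2*n)) = (14*V)*(1/(2*n)) = 7*V/n)
((1237 - 398)*(-3878 - 2981))*B(-8, b) = ((1237 - 398)*(-3878 - 2981))*(7*(-8)/8) = (839*(-6859))*(7*(-8)*(1/8)) = -5754701*(-7) = 40282907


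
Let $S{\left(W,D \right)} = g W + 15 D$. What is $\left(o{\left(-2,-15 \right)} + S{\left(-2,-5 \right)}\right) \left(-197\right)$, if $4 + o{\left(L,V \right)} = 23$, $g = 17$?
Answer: $17730$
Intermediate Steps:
$S{\left(W,D \right)} = 15 D + 17 W$ ($S{\left(W,D \right)} = 17 W + 15 D = 15 D + 17 W$)
$o{\left(L,V \right)} = 19$ ($o{\left(L,V \right)} = -4 + 23 = 19$)
$\left(o{\left(-2,-15 \right)} + S{\left(-2,-5 \right)}\right) \left(-197\right) = \left(19 + \left(15 \left(-5\right) + 17 \left(-2\right)\right)\right) \left(-197\right) = \left(19 - 109\right) \left(-197\right) = \left(-90\right) \left(-197\right) = 17730$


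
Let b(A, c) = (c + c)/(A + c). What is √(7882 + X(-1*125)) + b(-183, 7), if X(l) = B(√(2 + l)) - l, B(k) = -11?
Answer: -7/88 + 2*√1999 ≈ 89.341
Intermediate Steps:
b(A, c) = 2*c/(A + c) (b(A, c) = (2*c)/(A + c) = 2*c/(A + c))
X(l) = -11 - l
√(7882 + X(-1*125)) + b(-183, 7) = √(7882 + (-11 - (-1)*125)) + 2*7/(-183 + 7) = √(7882 + (-11 - 1*(-125))) + 2*7/(-176) = √(7882 + (-11 + 125)) + 2*7*(-1/176) = √(7882 + 114) - 7/88 = √7996 - 7/88 = 2*√1999 - 7/88 = -7/88 + 2*√1999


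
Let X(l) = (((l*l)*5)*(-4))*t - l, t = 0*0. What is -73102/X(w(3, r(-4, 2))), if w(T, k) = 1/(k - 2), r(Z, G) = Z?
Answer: -438612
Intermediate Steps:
w(T, k) = 1/(-2 + k)
t = 0
X(l) = -l (X(l) = (((l*l)*5)*(-4))*0 - l = ((l²*5)*(-4))*0 - l = ((5*l²)*(-4))*0 - l = -20*l²*0 - l = 0 - l = -l)
-73102/X(w(3, r(-4, 2))) = -73102/((-1/(-2 - 4))) = -73102/((-1/(-6))) = -73102/((-1*(-⅙))) = -73102/⅙ = -73102*6 = -438612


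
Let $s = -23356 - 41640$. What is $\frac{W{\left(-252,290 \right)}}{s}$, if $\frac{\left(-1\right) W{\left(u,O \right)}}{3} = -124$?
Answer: $- \frac{93}{16249} \approx -0.0057234$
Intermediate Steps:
$W{\left(u,O \right)} = 372$ ($W{\left(u,O \right)} = \left(-3\right) \left(-124\right) = 372$)
$s = -64996$
$\frac{W{\left(-252,290 \right)}}{s} = \frac{372}{-64996} = 372 \left(- \frac{1}{64996}\right) = - \frac{93}{16249}$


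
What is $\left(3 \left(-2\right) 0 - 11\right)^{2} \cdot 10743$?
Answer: $1299903$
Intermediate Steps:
$\left(3 \left(-2\right) 0 - 11\right)^{2} \cdot 10743 = \left(\left(-6\right) 0 - 11\right)^{2} \cdot 10743 = \left(0 - 11\right)^{2} \cdot 10743 = \left(-11\right)^{2} \cdot 10743 = 121 \cdot 10743 = 1299903$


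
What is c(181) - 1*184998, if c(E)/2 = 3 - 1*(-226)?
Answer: -184540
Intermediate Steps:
c(E) = 458 (c(E) = 2*(3 - 1*(-226)) = 2*(3 + 226) = 2*229 = 458)
c(181) - 1*184998 = 458 - 1*184998 = 458 - 184998 = -184540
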